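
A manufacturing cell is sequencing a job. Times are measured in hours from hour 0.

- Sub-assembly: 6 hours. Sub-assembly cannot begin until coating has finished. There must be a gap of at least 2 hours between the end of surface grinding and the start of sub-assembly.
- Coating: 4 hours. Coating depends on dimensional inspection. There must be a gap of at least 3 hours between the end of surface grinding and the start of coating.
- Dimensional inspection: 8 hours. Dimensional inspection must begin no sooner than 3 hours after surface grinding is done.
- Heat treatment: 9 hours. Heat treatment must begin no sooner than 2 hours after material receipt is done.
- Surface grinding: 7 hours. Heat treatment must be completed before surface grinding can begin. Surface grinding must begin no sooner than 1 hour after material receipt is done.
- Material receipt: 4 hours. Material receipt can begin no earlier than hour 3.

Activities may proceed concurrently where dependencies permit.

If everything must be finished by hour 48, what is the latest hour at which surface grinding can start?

20

To finish by hour 48, sub-assembly (duration 6) must start no later than hour 42.
Coating must finish before sub-assembly (must start by hour 42). With a 4-hour duration, coating must start by 42 − 4 = hour 38.
Dimensional inspection must finish before coating (must start by hour 38). With an 8-hour duration, dimensional inspection must start by 38 − 8 = hour 30.
Surface grinding must finish in time for dimensional inspection (must start by hour 30, minus 3-hour gap → hour 27); coating (must start by hour 38, minus 3-hour gap → hour 35); sub-assembly (must start by hour 42, minus 2-hour gap → hour 40). The tightest is hour 27, so surface grinding must start by 27 − 7 = hour 20.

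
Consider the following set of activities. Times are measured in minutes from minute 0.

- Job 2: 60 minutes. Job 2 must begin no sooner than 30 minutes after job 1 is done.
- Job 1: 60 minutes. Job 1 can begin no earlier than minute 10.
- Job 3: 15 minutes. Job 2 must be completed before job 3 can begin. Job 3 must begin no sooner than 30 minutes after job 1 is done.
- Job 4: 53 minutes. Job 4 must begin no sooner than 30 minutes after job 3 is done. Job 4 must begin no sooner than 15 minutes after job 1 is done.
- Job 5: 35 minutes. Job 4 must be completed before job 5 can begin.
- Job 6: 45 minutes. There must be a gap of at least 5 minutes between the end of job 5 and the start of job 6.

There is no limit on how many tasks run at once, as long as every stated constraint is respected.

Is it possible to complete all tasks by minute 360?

Yes

Job 1 cannot begin until its own release at minute 10. It runs from minute 10 to 10 + 60 = minute 70.
After job 1 (finishes minute 70, plus 30-minute gap → minute 100), job 2 can start at minute 100 and finishes at minute 160.
For job 3: job 2 (finishes minute 160); job 1 (finishes minute 70, plus 30-minute gap → minute 100). Taking the maximum gives a start of minute 160, and it finishes at 160 + 15 = minute 175.
Job 4 cannot start until job 3 (finishes minute 175, plus 30-minute gap → minute 205); job 1 (finishes minute 70, plus 15-minute gap → minute 85). The controlling bound is minute 205, so job 4 finishes at 205 + 53 = minute 258.
Job 5 cannot begin until job 4 (finishes minute 258). It runs from minute 258 to 258 + 35 = minute 293.
Job 6 cannot begin until job 5 (finishes minute 293, plus 5-minute gap → minute 298). It runs from minute 298 to 298 + 45 = minute 343.
Every task is finished by minute 343, which is no later than the deadline of 360, so the schedule is feasible.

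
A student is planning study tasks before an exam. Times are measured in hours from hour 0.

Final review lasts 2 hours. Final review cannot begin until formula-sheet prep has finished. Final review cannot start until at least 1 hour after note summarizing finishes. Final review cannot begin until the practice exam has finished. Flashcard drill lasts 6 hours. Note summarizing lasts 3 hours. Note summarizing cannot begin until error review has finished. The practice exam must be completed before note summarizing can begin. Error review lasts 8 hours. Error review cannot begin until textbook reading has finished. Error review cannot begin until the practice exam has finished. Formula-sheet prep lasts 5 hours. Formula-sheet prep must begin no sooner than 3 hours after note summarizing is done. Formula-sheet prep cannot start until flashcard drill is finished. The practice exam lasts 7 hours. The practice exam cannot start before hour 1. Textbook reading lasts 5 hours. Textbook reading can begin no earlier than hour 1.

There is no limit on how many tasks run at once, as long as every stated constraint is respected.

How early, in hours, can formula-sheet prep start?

The practice exam waits on its own release at hour 1, so it starts at hour 1 and finishes at 1 + 7 = hour 8.
Flashcard drill has no prerequisites, so it starts at hour 0 and finishes at hour 6.
Textbook reading cannot begin until its own release at hour 1. It runs from hour 1 to 1 + 5 = hour 6.
Error review has to wait for textbook reading (finishes hour 6); the practice exam (finishes hour 8). The latest of these is hour 8, so error review runs hour 8 to 8 + 8 = hour 16.
Note summarizing has to wait for error review (finishes hour 16); the practice exam (finishes hour 8). The latest of these is hour 16, so note summarizing runs hour 16 to 16 + 3 = hour 19.
Formula-sheet prep waits on note summarizing (finishes hour 19, plus 3-hour gap → hour 22); flashcard drill (finishes hour 6). The latest of these is hour 22, which is the earliest formula-sheet prep can start.

22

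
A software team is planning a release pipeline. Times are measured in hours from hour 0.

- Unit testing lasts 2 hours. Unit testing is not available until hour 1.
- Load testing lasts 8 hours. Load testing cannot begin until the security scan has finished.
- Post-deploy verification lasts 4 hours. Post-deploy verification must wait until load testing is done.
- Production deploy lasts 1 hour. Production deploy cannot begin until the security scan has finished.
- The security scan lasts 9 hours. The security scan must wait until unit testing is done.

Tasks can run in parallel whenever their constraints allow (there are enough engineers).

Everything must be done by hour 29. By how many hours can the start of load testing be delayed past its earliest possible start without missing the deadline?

After its own release at hour 1, unit testing can start at hour 1 and finishes at hour 3.
The security scan cannot begin until unit testing (finishes hour 3). It runs from hour 3 to 3 + 9 = hour 12.
After the security scan (finishes hour 12), load testing can start at hour 12 and finishes at hour 20.

Working backward from the deadline:
To finish by hour 29, post-deploy verification (duration 4) must start no later than hour 25.
Load testing must finish before post-deploy verification (must start by hour 25). With an 8-hour duration, load testing must start by 25 − 8 = hour 17.
So load testing can start as early as hour 12 and as late as hour 17, giving 17 − 12 = 5 hours of slack.

5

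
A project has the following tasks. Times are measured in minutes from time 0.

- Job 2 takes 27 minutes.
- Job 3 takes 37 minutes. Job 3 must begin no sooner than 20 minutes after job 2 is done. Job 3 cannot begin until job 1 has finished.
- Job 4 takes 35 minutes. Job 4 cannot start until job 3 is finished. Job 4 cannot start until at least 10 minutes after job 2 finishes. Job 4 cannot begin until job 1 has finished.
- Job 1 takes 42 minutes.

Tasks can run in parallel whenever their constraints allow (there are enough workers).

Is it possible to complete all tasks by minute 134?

Yes

Job 2 has no prerequisites, so it starts at minute 0 and finishes at minute 27.
Job 1 can start immediately at minute 0; it finishes at minute 42.
For job 3: job 2 (finishes minute 27, plus 20-minute gap → minute 47); job 1 (finishes minute 42). Taking the maximum gives a start of minute 47, and it finishes at 47 + 37 = minute 84.
Job 4 needs all of job 3 (finishes minute 84); job 2 (finishes minute 27, plus 10-minute gap → minute 37); job 1 (finishes minute 42). That puts its earliest start at minute 84; it finishes at 84 + 35 = minute 119.
Every task is finished by minute 119, which is no later than the deadline of 134, so the schedule is feasible.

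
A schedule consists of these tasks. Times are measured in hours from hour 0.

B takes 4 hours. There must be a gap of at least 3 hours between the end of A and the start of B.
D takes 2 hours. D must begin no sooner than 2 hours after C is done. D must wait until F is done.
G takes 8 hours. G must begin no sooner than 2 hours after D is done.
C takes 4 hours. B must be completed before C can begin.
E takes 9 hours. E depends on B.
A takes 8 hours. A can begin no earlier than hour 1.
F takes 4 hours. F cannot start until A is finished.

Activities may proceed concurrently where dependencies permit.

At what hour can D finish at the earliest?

24

A cannot begin until its own release at hour 1. It runs from hour 1 to 1 + 8 = hour 9.
F cannot begin until A (finishes hour 9). It runs from hour 9 to 9 + 4 = hour 13.
After A (finishes hour 9, plus 3-hour gap → hour 12), B can start at hour 12 and finishes at hour 16.
C waits on B (finishes hour 16), so it starts at hour 16 and finishes at 16 + 4 = hour 20.
For D: C (finishes hour 20, plus 2-hour gap → hour 22); F (finishes hour 13). Taking the maximum gives a start of hour 22, and it finishes at 22 + 2 = hour 24.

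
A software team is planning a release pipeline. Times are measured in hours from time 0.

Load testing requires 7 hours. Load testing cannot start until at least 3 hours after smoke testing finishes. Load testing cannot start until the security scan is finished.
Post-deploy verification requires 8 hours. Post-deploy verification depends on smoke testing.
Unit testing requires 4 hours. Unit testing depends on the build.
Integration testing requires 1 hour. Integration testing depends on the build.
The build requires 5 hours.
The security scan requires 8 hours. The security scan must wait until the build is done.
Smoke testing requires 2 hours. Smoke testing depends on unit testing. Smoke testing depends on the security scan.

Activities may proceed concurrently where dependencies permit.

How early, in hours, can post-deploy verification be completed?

The build has no prerequisites, so it starts at hour 0 and finishes at hour 5.
After the build (finishes hour 5), the security scan can start at hour 5 and finishes at hour 13.
After the build (finishes hour 5), unit testing can start at hour 5 and finishes at hour 9.
For smoke testing: unit testing (finishes hour 9); the security scan (finishes hour 13). Taking the maximum gives a start of hour 13, and it finishes at 13 + 2 = hour 15.
Post-deploy verification cannot begin until smoke testing (finishes hour 15). It runs from hour 15 to 15 + 8 = hour 23.

23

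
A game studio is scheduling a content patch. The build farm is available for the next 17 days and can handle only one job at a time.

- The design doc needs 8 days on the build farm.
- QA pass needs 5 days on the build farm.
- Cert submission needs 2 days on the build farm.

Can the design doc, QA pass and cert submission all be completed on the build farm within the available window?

Yes

Running back to back, the jobs need 8 + 5 + 2 = 15 days on the build farm.
Since 15 ≤ 17, they fit within the window.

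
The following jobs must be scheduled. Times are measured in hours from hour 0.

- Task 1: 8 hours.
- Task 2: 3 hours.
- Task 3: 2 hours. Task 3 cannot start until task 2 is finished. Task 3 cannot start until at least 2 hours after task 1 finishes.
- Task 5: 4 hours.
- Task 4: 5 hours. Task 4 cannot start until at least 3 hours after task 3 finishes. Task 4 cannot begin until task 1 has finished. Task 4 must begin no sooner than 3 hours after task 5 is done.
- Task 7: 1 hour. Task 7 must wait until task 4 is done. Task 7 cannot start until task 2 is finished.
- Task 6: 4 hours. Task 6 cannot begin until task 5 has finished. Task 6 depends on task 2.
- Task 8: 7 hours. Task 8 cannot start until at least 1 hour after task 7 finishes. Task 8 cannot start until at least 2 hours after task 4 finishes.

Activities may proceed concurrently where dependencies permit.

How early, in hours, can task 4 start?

Nothing blocks task 5, so it runs from hour 0 to hour 4.
Task 2 can start immediately at hour 0; it finishes at hour 3.
Nothing blocks task 1, so it runs from hour 0 to hour 8.
Task 3 cannot start until task 2 (finishes hour 3); task 1 (finishes hour 8, plus 2-hour gap → hour 10). The controlling bound is hour 10, so task 3 finishes at 10 + 2 = hour 12.
Task 4 waits on task 3 (finishes hour 12, plus 3-hour gap → hour 15); task 1 (finishes hour 8); task 5 (finishes hour 4, plus 3-hour gap → hour 7). The latest of these is hour 15, which is the earliest task 4 can start.

15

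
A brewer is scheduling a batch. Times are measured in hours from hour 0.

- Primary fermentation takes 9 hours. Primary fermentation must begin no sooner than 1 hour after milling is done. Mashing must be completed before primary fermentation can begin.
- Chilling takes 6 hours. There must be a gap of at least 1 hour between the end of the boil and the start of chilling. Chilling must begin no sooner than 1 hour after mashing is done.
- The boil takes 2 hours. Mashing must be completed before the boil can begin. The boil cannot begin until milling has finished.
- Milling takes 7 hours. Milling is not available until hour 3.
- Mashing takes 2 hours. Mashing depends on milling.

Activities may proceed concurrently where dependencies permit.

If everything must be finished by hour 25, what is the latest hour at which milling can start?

7

To finish by hour 25, chilling (duration 6) must start no later than hour 19.
The boil feeds into chilling (must start by hour 19, minus 1-hour gap → hour 18); so the boil must finish by hour 18 and therefore start by hour 16.
Primary fermentation must finish by hour 25; it takes 9 hours, so it must start by 25 − 9 = hour 16.
Mashing has several dependents: the boil (must start by hour 16); chilling (must start by hour 19, minus 1-hour gap → hour 18); primary fermentation (must start by hour 16). The earliest of those limits is hour 16, so mashing must start by 16 − 2 = hour 14.
Milling feeds mashing (must start by hour 14); the boil (must start by hour 16); primary fermentation (must start by hour 16, minus 1-hour gap → hour 15). Taking the minimum, milling must finish by hour 14 and start by 14 − 7 = hour 7.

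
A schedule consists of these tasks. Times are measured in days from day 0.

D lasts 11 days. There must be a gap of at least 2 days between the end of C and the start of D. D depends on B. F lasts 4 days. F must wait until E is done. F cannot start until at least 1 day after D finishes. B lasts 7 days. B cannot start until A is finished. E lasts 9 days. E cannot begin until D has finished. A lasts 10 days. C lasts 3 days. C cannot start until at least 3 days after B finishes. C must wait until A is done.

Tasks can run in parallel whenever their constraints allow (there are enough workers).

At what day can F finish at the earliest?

49

A has no prerequisites, so it starts at day 0 and finishes at day 10.
B waits on A (finishes day 10), so it starts at day 10 and finishes at 10 + 7 = day 17.
C cannot start until B (finishes day 17, plus 3-day gap → day 20); A (finishes day 10). The controlling bound is day 20, so C finishes at 20 + 3 = day 23.
D needs all of C (finishes day 23, plus 2-day gap → day 25); B (finishes day 17). That puts its earliest start at day 25; it finishes at 25 + 11 = day 36.
E waits on D (finishes day 36), so it starts at day 36 and finishes at 36 + 9 = day 45.
F needs all of E (finishes day 45); D (finishes day 36, plus 1-day gap → day 37). That puts its earliest start at day 45; it finishes at 45 + 4 = day 49.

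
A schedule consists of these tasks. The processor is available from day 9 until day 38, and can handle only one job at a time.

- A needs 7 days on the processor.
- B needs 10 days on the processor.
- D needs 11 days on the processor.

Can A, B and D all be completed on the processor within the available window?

Yes

The processor window is 38 − 9 = 29 days.
Running back to back, the jobs need 7 + 10 + 11 = 28 days on the processor.
Since 28 ≤ 29, they fit within the window.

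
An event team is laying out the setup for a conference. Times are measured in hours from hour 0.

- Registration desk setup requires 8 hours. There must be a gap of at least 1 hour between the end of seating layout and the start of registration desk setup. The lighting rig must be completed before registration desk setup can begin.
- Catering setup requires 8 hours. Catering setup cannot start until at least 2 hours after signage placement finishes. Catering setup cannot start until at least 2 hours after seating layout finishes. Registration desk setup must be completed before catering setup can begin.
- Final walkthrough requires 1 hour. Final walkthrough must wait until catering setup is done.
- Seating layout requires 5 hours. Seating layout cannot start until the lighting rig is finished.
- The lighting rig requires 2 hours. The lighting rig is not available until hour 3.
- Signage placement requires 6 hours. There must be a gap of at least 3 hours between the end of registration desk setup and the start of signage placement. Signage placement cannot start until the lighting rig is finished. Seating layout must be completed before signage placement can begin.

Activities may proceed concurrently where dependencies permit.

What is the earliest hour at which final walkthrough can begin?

38

The lighting rig cannot begin until its own release at hour 3. It runs from hour 3 to 3 + 2 = hour 5.
Seating layout cannot begin until the lighting rig (finishes hour 5). It runs from hour 5 to 5 + 5 = hour 10.
Registration desk setup has to wait for seating layout (finishes hour 10, plus 1-hour gap → hour 11); the lighting rig (finishes hour 5). The latest of these is hour 11, so registration desk setup runs hour 11 to 11 + 8 = hour 19.
Signage placement cannot start until registration desk setup (finishes hour 19, plus 3-hour gap → hour 22); the lighting rig (finishes hour 5); seating layout (finishes hour 10). The controlling bound is hour 22, so signage placement finishes at 22 + 6 = hour 28.
Catering setup has to wait for signage placement (finishes hour 28, plus 2-hour gap → hour 30); seating layout (finishes hour 10, plus 2-hour gap → hour 12); registration desk setup (finishes hour 19). The latest of these is hour 30, so catering setup runs hour 30 to 30 + 8 = hour 38.
Final walkthrough waits on catering setup (finishes hour 38), so the earliest it can start is hour 38.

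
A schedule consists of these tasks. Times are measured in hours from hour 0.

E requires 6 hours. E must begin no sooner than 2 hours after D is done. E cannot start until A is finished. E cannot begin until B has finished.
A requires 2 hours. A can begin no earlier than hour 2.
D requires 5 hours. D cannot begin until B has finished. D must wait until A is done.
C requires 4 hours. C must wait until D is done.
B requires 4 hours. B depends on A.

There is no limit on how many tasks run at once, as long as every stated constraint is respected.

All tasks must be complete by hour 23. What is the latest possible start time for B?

6

To finish by hour 23, C (duration 4) must start no later than hour 19.
E has no dependents, so it just needs to finish by hour 23. Starting by 23 − 6 = hour 17 achieves that.
D feeds C (must start by hour 19); E (must start by hour 17, minus 2-hour gap → hour 15). Taking the minimum, D must finish by hour 15 and start by 15 − 5 = hour 10.
B has several dependents: D (must start by hour 10); E (must start by hour 17). The earliest of those limits is hour 10, so B must start by 10 − 4 = hour 6.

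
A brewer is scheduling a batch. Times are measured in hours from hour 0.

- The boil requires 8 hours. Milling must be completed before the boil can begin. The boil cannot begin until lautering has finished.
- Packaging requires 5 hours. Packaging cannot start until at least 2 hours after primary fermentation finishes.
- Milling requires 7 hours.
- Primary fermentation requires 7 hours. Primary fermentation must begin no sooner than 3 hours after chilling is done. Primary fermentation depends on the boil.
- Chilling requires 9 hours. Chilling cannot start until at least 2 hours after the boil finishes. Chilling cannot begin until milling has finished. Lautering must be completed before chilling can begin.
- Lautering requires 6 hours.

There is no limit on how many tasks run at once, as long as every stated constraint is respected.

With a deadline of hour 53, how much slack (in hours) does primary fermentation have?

10

Lautering can start immediately at hour 0; it finishes at hour 6.
Milling can start immediately at hour 0; it finishes at hour 7.
The boil cannot start until milling (finishes hour 7); lautering (finishes hour 6). The controlling bound is hour 7, so the boil finishes at 7 + 8 = hour 15.
Chilling has to wait for the boil (finishes hour 15, plus 2-hour gap → hour 17); milling (finishes hour 7); lautering (finishes hour 6). The latest of these is hour 17, so chilling runs hour 17 to 17 + 9 = hour 26.
For primary fermentation: chilling (finishes hour 26, plus 3-hour gap → hour 29); the boil (finishes hour 15). Taking the maximum gives a start of hour 29, and it finishes at 29 + 7 = hour 36.

Working backward from the deadline:
Packaging must finish by hour 53; it takes 5 hours, so it must start by 53 − 5 = hour 48.
Primary fermentation feeds into packaging (must start by hour 48, minus 2-hour gap → hour 46); so primary fermentation must finish by hour 46 and therefore start by hour 39.
So primary fermentation can start as early as hour 29 and as late as hour 39, giving 39 − 29 = 10 hours of slack.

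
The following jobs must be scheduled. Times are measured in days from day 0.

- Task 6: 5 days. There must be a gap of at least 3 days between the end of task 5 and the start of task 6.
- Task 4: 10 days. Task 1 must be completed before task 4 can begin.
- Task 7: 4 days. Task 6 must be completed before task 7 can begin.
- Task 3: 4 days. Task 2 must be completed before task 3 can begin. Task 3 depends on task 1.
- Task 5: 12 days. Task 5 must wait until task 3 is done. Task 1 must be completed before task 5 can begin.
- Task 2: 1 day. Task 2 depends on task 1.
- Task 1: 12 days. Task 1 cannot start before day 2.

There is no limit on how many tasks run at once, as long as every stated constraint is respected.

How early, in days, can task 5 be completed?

31

Task 1 cannot begin until its own release at day 2. It runs from day 2 to 2 + 12 = day 14.
After task 1 (finishes day 14), task 2 can start at day 14 and finishes at day 15.
Task 3 has to wait for task 2 (finishes day 15); task 1 (finishes day 14). The latest of these is day 15, so task 3 runs day 15 to 15 + 4 = day 19.
Task 5 has to wait for task 3 (finishes day 19); task 1 (finishes day 14). The latest of these is day 19, so task 5 runs day 19 to 19 + 12 = day 31.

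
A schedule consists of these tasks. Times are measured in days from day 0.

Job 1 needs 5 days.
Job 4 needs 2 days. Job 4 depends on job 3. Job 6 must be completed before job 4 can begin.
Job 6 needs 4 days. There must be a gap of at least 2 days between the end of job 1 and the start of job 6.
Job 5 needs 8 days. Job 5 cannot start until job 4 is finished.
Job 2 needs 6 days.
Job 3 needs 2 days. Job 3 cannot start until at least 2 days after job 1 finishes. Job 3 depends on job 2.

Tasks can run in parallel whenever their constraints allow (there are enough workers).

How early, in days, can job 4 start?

11

Job 2 can start immediately at day 0; it finishes at day 6.
Job 1 has no prerequisites, so it starts at day 0 and finishes at day 5.
Job 6 waits on job 1 (finishes day 5, plus 2-day gap → day 7), so it starts at day 7 and finishes at 7 + 4 = day 11.
For job 3: job 1 (finishes day 5, plus 2-day gap → day 7); job 2 (finishes day 6). Taking the maximum gives a start of day 7, and it finishes at 7 + 2 = day 9.
Job 4 waits on job 3 (finishes day 9); job 6 (finishes day 11). The latest of these is day 11, which is the earliest job 4 can start.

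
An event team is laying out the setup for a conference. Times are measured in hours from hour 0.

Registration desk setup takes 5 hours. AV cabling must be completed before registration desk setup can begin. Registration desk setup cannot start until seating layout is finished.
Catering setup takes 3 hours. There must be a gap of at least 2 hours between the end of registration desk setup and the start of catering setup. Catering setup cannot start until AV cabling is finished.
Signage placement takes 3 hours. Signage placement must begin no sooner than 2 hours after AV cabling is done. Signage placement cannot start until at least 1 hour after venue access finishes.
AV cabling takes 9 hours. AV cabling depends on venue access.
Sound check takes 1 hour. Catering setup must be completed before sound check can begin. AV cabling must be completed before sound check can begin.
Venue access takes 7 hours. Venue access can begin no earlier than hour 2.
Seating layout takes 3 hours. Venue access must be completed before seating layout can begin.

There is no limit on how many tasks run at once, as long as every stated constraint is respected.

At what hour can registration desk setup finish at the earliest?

23

Venue access cannot begin until its own release at hour 2. It runs from hour 2 to 2 + 7 = hour 9.
Seating layout cannot begin until venue access (finishes hour 9). It runs from hour 9 to 9 + 3 = hour 12.
AV cabling cannot begin until venue access (finishes hour 9). It runs from hour 9 to 9 + 9 = hour 18.
For registration desk setup: AV cabling (finishes hour 18); seating layout (finishes hour 12). Taking the maximum gives a start of hour 18, and it finishes at 18 + 5 = hour 23.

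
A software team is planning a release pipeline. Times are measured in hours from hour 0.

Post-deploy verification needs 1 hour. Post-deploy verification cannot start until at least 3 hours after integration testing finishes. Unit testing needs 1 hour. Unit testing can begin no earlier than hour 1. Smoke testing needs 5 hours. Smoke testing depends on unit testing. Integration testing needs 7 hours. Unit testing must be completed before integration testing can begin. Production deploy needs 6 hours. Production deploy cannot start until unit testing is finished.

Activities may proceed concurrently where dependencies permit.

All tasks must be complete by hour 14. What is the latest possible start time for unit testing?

Post-deploy verification must finish by hour 14; it takes 1 hour, so it must start by 14 − 1 = hour 13.
Integration testing feeds into post-deploy verification (must start by hour 13, minus 3-hour gap → hour 10); so integration testing must finish by hour 10 and therefore start by hour 3.
To finish by hour 14, smoke testing (duration 5) must start no later than hour 9.
Production deploy must finish by hour 14; it takes 6 hours, so it must start by 14 − 6 = hour 8.
Unit testing has several dependents: integration testing (must start by hour 3); smoke testing (must start by hour 9); production deploy (must start by hour 8). The earliest of those limits is hour 3, so unit testing must start by 3 − 1 = hour 2.

2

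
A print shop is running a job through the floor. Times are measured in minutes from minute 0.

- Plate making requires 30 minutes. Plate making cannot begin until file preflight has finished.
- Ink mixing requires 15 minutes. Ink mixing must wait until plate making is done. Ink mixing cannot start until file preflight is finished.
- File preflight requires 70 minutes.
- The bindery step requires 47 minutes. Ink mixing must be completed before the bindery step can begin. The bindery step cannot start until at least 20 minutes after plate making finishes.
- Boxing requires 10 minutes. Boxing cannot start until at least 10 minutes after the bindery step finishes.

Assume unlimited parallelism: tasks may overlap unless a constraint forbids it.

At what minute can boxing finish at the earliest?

Nothing blocks file preflight, so it runs from minute 0 to minute 70.
After file preflight (finishes minute 70), plate making can start at minute 70 and finishes at minute 100.
Ink mixing cannot start until plate making (finishes minute 100); file preflight (finishes minute 70). The controlling bound is minute 100, so ink mixing finishes at 100 + 15 = minute 115.
The bindery step cannot start until ink mixing (finishes minute 115); plate making (finishes minute 100, plus 20-minute gap → minute 120). The controlling bound is minute 120, so the bindery step finishes at 120 + 47 = minute 167.
Boxing cannot begin until the bindery step (finishes minute 167, plus 10-minute gap → minute 177). It runs from minute 177 to 177 + 10 = minute 187.

187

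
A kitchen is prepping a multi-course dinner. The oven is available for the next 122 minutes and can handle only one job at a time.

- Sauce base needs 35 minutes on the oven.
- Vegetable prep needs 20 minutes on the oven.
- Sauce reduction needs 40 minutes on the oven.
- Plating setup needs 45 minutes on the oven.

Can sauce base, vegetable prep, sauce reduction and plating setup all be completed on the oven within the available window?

Running back to back, the jobs need 35 + 20 + 40 + 45 = 140 minutes on the oven.
Since 140 > 122, they cannot all fit.

No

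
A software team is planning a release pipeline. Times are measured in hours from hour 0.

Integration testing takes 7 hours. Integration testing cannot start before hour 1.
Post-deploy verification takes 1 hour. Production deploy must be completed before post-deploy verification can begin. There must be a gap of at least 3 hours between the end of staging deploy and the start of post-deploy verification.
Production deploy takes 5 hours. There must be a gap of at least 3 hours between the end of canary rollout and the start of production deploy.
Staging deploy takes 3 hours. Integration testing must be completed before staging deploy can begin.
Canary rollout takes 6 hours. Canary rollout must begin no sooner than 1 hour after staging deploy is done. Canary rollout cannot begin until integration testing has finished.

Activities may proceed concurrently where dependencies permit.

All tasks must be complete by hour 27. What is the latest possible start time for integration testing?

1

Nothing follows post-deploy verification; the deadline of hour 27 is its only limit. It must start by 27 − 1 = hour 26.
Production deploy feeds into post-deploy verification (must start by hour 26); so production deploy must finish by hour 26 and therefore start by hour 21.
Canary rollout must finish before production deploy (must start by hour 21, minus 3-hour gap → hour 18). With a 6-hour duration, canary rollout must start by 18 − 6 = hour 12.
Staging deploy has several dependents: canary rollout (must start by hour 12, minus 1-hour gap → hour 11); post-deploy verification (must start by hour 26, minus 3-hour gap → hour 23). The earliest of those limits is hour 11, so staging deploy must start by 11 − 3 = hour 8.
Integration testing has several dependents: staging deploy (must start by hour 8); canary rollout (must start by hour 12). The earliest of those limits is hour 8, so integration testing must start by 8 − 7 = hour 1.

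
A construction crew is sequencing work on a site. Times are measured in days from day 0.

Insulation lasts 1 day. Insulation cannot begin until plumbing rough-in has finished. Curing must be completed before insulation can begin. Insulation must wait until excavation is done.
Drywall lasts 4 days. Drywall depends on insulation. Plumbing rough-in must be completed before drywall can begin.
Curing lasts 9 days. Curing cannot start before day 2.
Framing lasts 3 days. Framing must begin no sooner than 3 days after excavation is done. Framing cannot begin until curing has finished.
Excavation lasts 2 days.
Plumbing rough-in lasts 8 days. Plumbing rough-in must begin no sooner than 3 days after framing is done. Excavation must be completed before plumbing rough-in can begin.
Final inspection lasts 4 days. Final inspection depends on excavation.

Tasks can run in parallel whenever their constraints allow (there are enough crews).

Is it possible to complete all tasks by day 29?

After its own release at day 2, curing can start at day 2 and finishes at day 11.
Nothing blocks excavation, so it runs from day 0 to day 2.
Final inspection cannot begin until excavation (finishes day 2). It runs from day 2 to 2 + 4 = day 6.
Framing needs all of excavation (finishes day 2, plus 3-day gap → day 5); curing (finishes day 11). That puts its earliest start at day 11; it finishes at 11 + 3 = day 14.
Plumbing rough-in needs all of framing (finishes day 14, plus 3-day gap → day 17); excavation (finishes day 2). That puts its earliest start at day 17; it finishes at 17 + 8 = day 25.
Insulation cannot start until plumbing rough-in (finishes day 25); curing (finishes day 11); excavation (finishes day 2). The controlling bound is day 25, so insulation finishes at 25 + 1 = day 26.
Drywall has to wait for insulation (finishes day 26); plumbing rough-in (finishes day 25). The latest of these is day 26, so drywall runs day 26 to 26 + 4 = day 30.
The earliest everything can be done is day 30, which is after the deadline of 29, so it is not possible.

No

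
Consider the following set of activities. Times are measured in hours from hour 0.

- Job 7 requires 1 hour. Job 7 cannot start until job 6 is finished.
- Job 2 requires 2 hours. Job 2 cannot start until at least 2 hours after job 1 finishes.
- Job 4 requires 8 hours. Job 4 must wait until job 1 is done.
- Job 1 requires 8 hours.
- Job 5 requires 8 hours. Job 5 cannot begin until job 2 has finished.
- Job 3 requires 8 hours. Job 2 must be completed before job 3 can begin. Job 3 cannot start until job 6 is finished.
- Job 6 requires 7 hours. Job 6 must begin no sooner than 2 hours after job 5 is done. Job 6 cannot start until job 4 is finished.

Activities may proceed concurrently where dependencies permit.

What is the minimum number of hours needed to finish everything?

Nothing blocks job 1, so it runs from hour 0 to hour 8.
After job 1 (finishes hour 8), job 4 can start at hour 8 and finishes at hour 16.
After job 1 (finishes hour 8, plus 2-hour gap → hour 10), job 2 can start at hour 10 and finishes at hour 12.
Job 5 cannot begin until job 2 (finishes hour 12). It runs from hour 12 to 12 + 8 = hour 20.
For job 6: job 5 (finishes hour 20, plus 2-hour gap → hour 22); job 4 (finishes hour 16). Taking the maximum gives a start of hour 22, and it finishes at 22 + 7 = hour 29.
Job 7 waits on job 6 (finishes hour 29), so it starts at hour 29 and finishes at 29 + 1 = hour 30.
Job 3 needs all of job 2 (finishes hour 12); job 6 (finishes hour 29). That puts its earliest start at hour 29; it finishes at 29 + 8 = hour 37.
All tasks are finished once the last one completes. Finish times: Job 1 at 8, Job 2 at 12, Job 3 at 37, Job 4 at 16, Job 5 at 20, Job 6 at 29, Job 7 at 30. The latest is hour 37.

37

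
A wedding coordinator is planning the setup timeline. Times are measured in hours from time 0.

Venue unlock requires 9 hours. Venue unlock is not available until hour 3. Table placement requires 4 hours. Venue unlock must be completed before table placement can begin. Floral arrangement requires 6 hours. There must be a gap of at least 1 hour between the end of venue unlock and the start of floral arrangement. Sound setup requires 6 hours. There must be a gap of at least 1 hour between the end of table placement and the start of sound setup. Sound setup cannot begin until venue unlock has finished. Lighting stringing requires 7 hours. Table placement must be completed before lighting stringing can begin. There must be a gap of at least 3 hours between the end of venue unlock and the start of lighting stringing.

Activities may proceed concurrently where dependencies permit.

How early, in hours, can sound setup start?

17

After its own release at hour 3, venue unlock can start at hour 3 and finishes at hour 12.
Table placement waits on venue unlock (finishes hour 12), so it starts at hour 12 and finishes at 12 + 4 = hour 16.
Sound setup waits on table placement (finishes hour 16, plus 1-hour gap → hour 17); venue unlock (finishes hour 12). The latest of these is hour 17, which is the earliest sound setup can start.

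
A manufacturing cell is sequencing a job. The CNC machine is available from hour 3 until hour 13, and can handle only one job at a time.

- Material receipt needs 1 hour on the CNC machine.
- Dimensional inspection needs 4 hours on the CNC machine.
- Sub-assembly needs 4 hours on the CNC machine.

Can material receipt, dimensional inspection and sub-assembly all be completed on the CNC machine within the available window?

Yes

The CNC machine window is 13 − 3 = 10 hours.
Running back to back, the jobs need 1 + 4 + 4 = 9 hours on the CNC machine.
Since 9 ≤ 10, they fit within the window.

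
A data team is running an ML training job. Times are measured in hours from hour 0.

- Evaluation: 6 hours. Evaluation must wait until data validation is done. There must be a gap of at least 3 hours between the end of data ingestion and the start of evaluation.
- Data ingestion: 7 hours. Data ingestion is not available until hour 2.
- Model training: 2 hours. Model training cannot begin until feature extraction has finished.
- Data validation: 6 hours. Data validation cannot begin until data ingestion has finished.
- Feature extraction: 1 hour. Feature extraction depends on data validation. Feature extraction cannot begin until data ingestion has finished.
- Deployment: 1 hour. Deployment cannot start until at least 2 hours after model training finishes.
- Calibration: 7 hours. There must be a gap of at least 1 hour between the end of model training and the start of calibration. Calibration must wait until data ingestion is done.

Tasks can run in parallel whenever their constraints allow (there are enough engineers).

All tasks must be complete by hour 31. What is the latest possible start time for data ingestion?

Calibration must finish by hour 31; it takes 7 hours, so it must start by 31 − 7 = hour 24.
Deployment has no dependents, so it just needs to finish by hour 31. Starting by 31 − 1 = hour 30 achieves that.
Model training feeds calibration (must start by hour 24, minus 1-hour gap → hour 23); deployment (must start by hour 30, minus 2-hour gap → hour 28). Taking the minimum, model training must finish by hour 23 and start by 23 − 2 = hour 21.
Feature extraction feeds into model training (must start by hour 21); so feature extraction must finish by hour 21 and therefore start by hour 20.
Evaluation has no dependents, so it just needs to finish by hour 31. Starting by 31 − 6 = hour 25 achieves that.
Data validation has several dependents: feature extraction (must start by hour 20); evaluation (must start by hour 25). The earliest of those limits is hour 20, so data validation must start by 20 − 6 = hour 14.
Data ingestion feeds data validation (must start by hour 14); feature extraction (must start by hour 20); evaluation (must start by hour 25, minus 3-hour gap → hour 22); calibration (must start by hour 24). Taking the minimum, data ingestion must finish by hour 14 and start by 14 − 7 = hour 7.

7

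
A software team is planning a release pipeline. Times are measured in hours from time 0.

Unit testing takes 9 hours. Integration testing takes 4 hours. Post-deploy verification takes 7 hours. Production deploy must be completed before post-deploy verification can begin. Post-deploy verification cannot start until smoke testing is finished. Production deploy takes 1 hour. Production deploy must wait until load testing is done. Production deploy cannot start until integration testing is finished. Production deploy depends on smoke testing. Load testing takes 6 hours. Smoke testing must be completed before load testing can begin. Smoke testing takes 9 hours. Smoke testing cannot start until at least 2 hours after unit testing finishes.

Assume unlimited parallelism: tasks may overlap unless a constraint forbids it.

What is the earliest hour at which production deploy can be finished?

Integration testing has no prerequisites, so it starts at hour 0 and finishes at hour 4.
Unit testing can start immediately at hour 0; it finishes at hour 9.
Smoke testing cannot begin until unit testing (finishes hour 9, plus 2-hour gap → hour 11). It runs from hour 11 to 11 + 9 = hour 20.
Load testing cannot begin until smoke testing (finishes hour 20). It runs from hour 20 to 20 + 6 = hour 26.
Production deploy needs all of load testing (finishes hour 26); integration testing (finishes hour 4); smoke testing (finishes hour 20). That puts its earliest start at hour 26; it finishes at 26 + 1 = hour 27.

27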